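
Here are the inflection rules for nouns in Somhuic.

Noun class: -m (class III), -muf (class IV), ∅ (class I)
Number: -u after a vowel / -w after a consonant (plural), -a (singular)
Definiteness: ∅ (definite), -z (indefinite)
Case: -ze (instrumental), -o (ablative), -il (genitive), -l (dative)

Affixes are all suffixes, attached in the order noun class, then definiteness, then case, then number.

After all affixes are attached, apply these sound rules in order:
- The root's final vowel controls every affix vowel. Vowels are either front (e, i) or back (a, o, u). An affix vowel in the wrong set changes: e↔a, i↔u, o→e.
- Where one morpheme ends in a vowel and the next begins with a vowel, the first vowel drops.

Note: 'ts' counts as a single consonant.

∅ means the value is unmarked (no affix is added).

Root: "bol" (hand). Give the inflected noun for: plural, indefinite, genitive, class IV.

Attach noun class class IV -muf → bolmuf.
Attach definiteness indefinite -z → bolmufz.
Attach case genitive -il → bolmufzil.
Attach number plural -w (after consonant 'l') → bolmufzilw.
Apply vowel harmony: bolmufzilw → bolmufzulw.
Vowel deletion: no change.

bolmufzulw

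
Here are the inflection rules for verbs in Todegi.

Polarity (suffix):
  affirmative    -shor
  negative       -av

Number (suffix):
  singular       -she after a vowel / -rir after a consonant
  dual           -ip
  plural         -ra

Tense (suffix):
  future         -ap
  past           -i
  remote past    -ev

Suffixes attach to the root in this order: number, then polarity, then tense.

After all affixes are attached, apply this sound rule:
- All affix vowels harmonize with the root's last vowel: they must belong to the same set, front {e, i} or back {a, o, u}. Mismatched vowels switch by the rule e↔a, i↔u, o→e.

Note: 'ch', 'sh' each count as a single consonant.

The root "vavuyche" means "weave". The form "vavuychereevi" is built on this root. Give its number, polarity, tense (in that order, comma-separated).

Segment: vavuyche-ra-av-i.
number: -ra → plural.
polarity: -av → negative.
tense: -i → past.

plural, negative, past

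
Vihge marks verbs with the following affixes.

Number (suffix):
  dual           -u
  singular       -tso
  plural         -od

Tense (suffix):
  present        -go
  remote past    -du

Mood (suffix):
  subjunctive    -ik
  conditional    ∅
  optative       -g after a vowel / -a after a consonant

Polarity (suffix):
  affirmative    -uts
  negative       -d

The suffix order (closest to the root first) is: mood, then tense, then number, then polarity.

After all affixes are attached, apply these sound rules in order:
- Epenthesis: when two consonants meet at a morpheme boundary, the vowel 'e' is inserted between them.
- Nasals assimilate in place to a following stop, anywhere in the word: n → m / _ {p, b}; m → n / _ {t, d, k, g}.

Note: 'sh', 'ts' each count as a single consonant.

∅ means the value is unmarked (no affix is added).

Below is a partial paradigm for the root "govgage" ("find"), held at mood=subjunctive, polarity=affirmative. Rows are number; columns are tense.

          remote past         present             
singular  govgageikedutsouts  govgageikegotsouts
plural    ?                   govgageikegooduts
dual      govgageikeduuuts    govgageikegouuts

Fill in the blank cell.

Attach mood subjunctive -ik → govgageik.
Attach tense remote past -du → govgageikdu.
Attach number plural -od → govgageikduod.
Attach polarity affirmative -uts → govgageikduoduts.
Apply epenthesis: govgageikduoduts → govgageikeduoduts.
Nasal assimilation: no change.

govgageikeduoduts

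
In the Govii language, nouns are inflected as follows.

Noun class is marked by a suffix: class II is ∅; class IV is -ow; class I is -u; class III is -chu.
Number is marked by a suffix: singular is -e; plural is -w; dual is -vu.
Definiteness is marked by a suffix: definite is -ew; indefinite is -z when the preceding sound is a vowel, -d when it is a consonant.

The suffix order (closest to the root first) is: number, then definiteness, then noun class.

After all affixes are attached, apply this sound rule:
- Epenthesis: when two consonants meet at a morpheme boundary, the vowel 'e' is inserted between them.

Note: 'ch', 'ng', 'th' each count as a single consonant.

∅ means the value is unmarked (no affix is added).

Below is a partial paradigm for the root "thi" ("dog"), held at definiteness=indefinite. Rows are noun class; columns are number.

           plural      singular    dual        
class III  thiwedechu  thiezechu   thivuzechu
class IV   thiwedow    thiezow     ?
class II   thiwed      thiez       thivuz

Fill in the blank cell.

thivuzow

Attach number dual -vu → thivu.
Attach definiteness indefinite -z (after vowel 'u') → thivuz.
Attach noun class class IV -ow → thivuzow.
Epenthesis: no change.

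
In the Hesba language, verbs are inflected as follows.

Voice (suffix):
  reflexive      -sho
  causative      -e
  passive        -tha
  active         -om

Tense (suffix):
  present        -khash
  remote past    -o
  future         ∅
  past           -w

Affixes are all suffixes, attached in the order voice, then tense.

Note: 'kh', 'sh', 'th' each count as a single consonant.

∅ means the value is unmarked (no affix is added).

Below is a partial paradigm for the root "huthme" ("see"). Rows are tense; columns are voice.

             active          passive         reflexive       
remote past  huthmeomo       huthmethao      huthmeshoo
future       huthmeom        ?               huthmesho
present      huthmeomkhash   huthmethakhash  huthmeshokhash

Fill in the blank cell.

huthmetha

Attach voice passive -tha → huthmetha.
tense = future: zero marking, form stays huthmetha.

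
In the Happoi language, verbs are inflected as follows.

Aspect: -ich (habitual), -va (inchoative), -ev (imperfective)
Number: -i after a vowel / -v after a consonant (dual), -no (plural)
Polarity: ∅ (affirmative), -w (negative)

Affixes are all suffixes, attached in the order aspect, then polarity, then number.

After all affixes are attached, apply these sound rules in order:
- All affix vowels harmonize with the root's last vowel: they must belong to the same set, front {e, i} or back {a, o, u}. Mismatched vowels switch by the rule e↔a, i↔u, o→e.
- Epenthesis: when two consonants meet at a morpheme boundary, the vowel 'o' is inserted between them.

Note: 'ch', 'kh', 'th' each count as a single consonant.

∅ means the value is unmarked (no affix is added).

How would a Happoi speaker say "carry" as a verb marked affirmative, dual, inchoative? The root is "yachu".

Attach aspect inchoative -va → yachuva.
polarity = affirmative: zero marking, form stays yachuva.
Attach number dual -i (after vowel 'a') → yachuvai.
Apply vowel harmony: yachuvai → yachuvau.
Epenthesis: no change.

yachuvau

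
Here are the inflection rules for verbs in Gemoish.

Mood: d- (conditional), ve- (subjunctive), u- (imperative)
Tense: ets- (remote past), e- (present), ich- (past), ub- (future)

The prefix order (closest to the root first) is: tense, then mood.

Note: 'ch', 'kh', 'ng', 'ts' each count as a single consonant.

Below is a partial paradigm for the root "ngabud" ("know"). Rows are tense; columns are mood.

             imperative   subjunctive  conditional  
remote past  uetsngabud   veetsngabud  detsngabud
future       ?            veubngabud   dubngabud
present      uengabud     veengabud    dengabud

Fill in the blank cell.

Attach tense future ub- → ubngabud.
Attach mood imperative u- → uubngabud.

uubngabud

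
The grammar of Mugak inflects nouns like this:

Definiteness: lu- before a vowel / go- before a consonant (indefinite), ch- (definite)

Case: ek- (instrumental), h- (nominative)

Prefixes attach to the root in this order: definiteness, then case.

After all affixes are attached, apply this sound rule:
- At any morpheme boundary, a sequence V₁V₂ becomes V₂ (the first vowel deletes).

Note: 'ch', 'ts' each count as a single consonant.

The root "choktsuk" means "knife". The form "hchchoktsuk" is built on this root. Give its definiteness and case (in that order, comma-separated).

Segment: h-ch-choktsuk.
definiteness: ch- → definite.
case: h- → nominative.

definite, nominative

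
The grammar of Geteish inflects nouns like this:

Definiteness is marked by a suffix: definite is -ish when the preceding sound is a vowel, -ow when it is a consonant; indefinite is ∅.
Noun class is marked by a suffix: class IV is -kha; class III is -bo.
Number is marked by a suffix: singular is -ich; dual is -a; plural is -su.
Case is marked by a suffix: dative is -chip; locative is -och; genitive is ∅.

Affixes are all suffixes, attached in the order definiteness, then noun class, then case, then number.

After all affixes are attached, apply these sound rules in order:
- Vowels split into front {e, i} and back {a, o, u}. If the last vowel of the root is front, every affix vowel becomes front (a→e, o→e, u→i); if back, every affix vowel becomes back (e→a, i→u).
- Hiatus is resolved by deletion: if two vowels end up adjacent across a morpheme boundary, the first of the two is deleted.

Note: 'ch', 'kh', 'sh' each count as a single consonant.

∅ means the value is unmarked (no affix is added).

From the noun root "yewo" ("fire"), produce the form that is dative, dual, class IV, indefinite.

yewokhachupa

definiteness = indefinite: zero marking, form stays yewo.
Attach noun class class IV -kha → yewokha.
Attach case dative -chip → yewokhachip.
Attach number dual -a → yewokhachipa.
Apply vowel harmony: yewokhachipa → yewokhachupa.
Vowel deletion: no change.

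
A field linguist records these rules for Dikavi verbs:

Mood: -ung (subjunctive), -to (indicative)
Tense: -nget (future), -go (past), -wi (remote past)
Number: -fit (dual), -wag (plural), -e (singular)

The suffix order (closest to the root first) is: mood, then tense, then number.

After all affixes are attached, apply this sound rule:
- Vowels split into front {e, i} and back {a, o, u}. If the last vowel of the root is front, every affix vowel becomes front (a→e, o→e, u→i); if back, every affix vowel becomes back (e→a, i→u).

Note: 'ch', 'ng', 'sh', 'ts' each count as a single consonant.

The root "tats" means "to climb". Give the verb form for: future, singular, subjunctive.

Attach mood subjunctive -ung → tatsung.
Attach tense future -nget → tatsungnget.
Attach number singular -e → tatsungngete.
Apply vowel harmony: tatsungngete → tatsungngata.

tatsungngata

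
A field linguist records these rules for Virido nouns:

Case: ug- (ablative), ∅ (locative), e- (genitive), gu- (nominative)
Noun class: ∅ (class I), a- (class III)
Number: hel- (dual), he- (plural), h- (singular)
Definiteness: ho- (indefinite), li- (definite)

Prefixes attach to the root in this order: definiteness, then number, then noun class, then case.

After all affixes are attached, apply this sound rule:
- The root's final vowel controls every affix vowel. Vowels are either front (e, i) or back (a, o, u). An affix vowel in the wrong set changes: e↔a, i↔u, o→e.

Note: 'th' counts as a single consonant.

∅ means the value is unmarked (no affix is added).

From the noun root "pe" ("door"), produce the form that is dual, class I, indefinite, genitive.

ehelhepe

Attach definiteness indefinite ho- → hope.
Attach number dual hel- → helhope.
noun class = class I: zero marking, form stays helhope.
Attach case genitive e- → ehelhope.
Apply vowel harmony: ehelhope → ehelhepe.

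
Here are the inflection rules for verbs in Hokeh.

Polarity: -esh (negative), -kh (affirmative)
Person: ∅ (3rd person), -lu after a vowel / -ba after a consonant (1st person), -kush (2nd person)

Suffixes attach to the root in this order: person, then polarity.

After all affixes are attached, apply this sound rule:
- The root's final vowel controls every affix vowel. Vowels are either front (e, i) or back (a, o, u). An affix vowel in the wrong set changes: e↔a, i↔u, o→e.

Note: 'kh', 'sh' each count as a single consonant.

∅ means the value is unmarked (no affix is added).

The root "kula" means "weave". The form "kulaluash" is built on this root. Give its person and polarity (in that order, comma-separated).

Segment: kula-lu-esh.
person: -lu/ba → 1st person.
polarity: -esh → negative.

1st person, negative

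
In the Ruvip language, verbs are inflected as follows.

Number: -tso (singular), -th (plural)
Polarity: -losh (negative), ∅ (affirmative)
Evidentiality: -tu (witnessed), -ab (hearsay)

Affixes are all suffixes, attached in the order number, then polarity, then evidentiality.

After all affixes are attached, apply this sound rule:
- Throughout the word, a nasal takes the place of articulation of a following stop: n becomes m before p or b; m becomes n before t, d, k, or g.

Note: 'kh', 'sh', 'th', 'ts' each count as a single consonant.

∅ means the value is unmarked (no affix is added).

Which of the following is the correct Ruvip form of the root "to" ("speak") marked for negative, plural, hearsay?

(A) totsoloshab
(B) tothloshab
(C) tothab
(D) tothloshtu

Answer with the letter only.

B

Attach number plural -th → toth.
Attach polarity negative -losh → tothlosh.
Attach evidentiality hearsay -ab → tothloshab.
Nasal assimilation: no change.
So the correct form is tothloshab, option (B).
(C) tothab is wrong: it uses affirmative instead of negative for polarity.
(A) totsoloshab is wrong: it uses singular instead of plural for number.
(D) tothloshtu is wrong: it uses witnessed instead of hearsay for evidentiality.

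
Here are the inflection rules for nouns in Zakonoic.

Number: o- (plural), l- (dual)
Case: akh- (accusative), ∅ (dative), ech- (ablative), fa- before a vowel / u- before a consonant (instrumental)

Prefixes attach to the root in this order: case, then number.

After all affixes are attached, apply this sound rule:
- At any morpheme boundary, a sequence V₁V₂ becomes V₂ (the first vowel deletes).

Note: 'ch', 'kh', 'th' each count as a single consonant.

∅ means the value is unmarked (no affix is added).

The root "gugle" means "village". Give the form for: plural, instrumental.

Attach case instrumental u- (before consonant 'g') → ugugle.
Attach number plural o- → ougugle.
Apply vowel deletion: ougugle → ugugle.

ugugle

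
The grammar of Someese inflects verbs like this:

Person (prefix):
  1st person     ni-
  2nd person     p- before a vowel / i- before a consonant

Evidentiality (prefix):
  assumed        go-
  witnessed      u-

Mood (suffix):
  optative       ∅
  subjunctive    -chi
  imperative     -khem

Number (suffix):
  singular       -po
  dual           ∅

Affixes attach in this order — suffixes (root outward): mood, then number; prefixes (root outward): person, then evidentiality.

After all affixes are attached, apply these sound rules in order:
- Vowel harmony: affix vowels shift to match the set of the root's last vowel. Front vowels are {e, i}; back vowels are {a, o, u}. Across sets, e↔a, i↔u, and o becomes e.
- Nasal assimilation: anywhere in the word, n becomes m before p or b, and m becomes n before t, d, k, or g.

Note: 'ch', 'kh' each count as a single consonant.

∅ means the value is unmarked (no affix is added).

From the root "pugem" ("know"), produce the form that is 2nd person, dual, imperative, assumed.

Attach person 2nd person i- (before consonant 'p') → ipugem.
Attach evidentiality assumed go- → goipugem.
Attach mood imperative -khem → goipugemkhem.
number = dual: zero marking, form stays goipugemkhem.
Apply vowel harmony: goipugemkhem → geipugemkhem.
Nasal assimilation: no change.

geipugemkhem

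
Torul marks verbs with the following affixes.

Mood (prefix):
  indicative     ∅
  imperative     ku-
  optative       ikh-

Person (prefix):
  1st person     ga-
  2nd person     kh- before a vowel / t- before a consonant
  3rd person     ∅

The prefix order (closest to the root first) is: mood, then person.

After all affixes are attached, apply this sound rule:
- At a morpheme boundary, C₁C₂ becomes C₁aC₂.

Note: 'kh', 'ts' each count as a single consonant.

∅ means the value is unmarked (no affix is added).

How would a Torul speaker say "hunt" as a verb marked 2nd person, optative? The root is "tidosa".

Attach mood optative ikh- → ikhtidosa.
Attach person 2nd person kh- (before vowel 'i') → khikhtidosa.
Apply epenthesis: khikhtidosa → khikhatidosa.

khikhatidosa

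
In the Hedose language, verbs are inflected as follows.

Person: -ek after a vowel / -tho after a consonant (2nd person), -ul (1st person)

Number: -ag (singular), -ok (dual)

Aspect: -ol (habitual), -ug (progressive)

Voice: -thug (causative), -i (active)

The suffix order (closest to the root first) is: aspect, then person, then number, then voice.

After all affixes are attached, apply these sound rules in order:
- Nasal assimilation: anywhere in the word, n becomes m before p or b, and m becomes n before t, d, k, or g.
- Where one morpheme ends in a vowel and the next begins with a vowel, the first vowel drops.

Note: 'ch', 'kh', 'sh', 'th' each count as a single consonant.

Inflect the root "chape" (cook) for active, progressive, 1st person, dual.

Attach aspect progressive -ug → chapeug.
Attach person 1st person -ul → chapeugul.
Attach number dual -ok → chapeugulok.
Attach voice active -i → chapeuguloki.
Nasal assimilation: no change.
Apply vowel deletion: chapeuguloki → chapuguloki.

chapuguloki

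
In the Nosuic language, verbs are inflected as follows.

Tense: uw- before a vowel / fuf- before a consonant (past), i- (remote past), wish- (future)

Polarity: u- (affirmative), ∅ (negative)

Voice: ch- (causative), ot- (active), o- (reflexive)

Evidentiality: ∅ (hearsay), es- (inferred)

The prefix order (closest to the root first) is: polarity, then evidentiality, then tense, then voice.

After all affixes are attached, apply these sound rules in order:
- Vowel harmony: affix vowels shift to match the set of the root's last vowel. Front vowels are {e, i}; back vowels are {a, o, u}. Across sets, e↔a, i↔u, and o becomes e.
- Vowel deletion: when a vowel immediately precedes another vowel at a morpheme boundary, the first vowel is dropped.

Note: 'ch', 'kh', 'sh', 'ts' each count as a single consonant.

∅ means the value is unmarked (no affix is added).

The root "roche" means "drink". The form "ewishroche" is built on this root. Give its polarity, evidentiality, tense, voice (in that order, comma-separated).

negative, hearsay, future, reflexive

Segment: o-wish-roche.
polarity: ∅ → negative.
evidentiality: ∅ → hearsay.
tense: wish- → future.
voice: o- → reflexive.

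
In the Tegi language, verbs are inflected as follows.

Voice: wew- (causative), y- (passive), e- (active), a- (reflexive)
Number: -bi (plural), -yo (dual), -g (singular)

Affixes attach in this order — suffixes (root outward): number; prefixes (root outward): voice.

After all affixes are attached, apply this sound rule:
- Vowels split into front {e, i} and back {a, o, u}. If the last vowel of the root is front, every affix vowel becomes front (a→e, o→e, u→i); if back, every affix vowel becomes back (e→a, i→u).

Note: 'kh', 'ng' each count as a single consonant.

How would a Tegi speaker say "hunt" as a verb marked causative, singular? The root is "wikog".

Attach voice causative wew- → wewwikog.
Attach number singular -g → wewwikogg.
Apply vowel harmony: wewwikogg → wawwikogg.

wawwikogg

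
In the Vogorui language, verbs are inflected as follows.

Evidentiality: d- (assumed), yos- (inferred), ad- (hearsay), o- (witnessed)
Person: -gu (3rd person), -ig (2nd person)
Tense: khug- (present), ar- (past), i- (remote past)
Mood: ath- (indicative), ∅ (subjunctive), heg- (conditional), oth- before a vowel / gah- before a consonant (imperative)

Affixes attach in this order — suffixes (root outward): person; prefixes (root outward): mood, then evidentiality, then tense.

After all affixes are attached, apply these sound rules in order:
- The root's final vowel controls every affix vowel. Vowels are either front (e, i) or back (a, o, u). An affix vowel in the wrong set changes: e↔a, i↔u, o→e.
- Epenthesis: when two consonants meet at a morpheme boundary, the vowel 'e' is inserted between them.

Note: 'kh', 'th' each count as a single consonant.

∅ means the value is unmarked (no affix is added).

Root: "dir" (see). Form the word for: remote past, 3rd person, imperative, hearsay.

iedegehediregi

Attach mood imperative gah- (before consonant 'd') → gahdir.
Attach person 3rd person -gu → gahdirgu.
Attach evidentiality hearsay ad- → adgahdirgu.
Attach tense remote past i- → iadgahdirgu.
Apply vowel harmony: iadgahdirgu → iedgehdirgi.
Apply epenthesis: iedgehdirgi → iedegehediregi.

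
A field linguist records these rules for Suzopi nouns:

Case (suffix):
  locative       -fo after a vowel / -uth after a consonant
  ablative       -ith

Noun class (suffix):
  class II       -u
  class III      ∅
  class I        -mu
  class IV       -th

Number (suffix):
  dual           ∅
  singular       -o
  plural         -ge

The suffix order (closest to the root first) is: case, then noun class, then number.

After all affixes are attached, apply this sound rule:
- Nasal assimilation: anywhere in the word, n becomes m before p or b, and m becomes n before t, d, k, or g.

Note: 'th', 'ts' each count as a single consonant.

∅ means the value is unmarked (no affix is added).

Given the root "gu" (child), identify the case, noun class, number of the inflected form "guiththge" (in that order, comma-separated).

Segment: gu-ith-th-ge.
case: -ith → ablative.
noun class: -th → class IV.
number: -ge → plural.

ablative, class IV, plural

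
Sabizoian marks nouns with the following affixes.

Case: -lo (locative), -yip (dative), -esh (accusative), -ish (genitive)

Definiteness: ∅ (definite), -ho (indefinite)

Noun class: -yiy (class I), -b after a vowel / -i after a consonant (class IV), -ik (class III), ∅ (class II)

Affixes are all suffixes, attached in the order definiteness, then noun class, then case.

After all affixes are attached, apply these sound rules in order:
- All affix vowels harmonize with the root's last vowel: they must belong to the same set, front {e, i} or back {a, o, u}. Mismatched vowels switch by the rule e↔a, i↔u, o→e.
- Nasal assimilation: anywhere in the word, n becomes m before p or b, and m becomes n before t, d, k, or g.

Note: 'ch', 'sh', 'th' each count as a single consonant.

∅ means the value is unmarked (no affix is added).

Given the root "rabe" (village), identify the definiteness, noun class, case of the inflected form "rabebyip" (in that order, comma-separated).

definite, class IV, dative

Segment: rabe-b-yip.
definiteness: ∅ → definite.
noun class: -b/i → class IV.
case: -yip → dative.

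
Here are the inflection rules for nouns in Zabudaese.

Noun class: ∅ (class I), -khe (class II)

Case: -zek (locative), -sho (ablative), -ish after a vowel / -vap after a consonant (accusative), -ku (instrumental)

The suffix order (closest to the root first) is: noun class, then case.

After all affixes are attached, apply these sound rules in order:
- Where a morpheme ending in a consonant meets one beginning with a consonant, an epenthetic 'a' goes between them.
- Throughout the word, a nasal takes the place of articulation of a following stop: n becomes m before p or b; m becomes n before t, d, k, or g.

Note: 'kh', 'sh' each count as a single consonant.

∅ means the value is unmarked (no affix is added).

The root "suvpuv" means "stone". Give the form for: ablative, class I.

suvpuvasho

noun class = class I: zero marking, form stays suvpuv.
Attach case ablative -sho → suvpuvsho.
Apply epenthesis: suvpuvsho → suvpuvasho.
Nasal assimilation: no change.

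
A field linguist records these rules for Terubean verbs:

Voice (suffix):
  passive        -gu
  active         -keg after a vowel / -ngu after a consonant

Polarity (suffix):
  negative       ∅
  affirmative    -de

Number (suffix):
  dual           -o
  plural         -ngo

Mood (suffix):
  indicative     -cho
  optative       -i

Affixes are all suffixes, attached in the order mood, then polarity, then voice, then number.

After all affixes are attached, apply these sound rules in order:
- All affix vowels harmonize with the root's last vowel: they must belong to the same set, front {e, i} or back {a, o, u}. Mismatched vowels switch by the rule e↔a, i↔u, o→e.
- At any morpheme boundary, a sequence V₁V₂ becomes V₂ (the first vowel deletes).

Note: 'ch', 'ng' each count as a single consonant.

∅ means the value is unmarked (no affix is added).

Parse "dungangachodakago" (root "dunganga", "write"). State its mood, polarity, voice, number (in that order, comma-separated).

Segment: dunganga-cho-de-keg-o.
mood: -cho → indicative.
polarity: -de → affirmative.
voice: -keg/ngu → active.
number: -o → dual.

indicative, affirmative, active, dual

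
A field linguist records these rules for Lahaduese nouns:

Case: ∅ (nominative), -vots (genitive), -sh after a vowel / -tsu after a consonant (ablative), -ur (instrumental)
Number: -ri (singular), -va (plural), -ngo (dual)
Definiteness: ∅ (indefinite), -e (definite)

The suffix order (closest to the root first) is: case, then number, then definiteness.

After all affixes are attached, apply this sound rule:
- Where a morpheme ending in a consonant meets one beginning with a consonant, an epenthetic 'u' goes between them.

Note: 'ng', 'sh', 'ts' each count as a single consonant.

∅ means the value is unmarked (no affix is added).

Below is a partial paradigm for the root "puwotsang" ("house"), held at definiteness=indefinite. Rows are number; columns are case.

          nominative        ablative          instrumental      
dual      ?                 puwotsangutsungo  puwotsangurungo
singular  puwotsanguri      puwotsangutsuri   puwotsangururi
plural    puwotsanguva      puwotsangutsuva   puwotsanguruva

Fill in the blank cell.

case = nominative: zero marking, form stays puwotsang.
Attach number dual -ngo → puwotsangngo.
definiteness = indefinite: zero marking, form stays puwotsangngo.
Apply epenthesis: puwotsangngo → puwotsangungo.

puwotsangungo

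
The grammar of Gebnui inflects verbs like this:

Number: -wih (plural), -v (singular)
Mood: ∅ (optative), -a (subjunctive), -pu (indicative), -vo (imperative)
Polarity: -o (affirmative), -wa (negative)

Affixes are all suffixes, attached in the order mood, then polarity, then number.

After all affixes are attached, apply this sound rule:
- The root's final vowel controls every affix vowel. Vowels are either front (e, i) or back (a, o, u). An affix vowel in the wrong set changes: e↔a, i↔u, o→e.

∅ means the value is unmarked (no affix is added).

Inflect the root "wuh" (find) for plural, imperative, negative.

Attach mood imperative -vo → wuhvo.
Attach polarity negative -wa → wuhvowa.
Attach number plural -wih → wuhvowawih.
Apply vowel harmony: wuhvowawih → wuhvowawuh.

wuhvowawuh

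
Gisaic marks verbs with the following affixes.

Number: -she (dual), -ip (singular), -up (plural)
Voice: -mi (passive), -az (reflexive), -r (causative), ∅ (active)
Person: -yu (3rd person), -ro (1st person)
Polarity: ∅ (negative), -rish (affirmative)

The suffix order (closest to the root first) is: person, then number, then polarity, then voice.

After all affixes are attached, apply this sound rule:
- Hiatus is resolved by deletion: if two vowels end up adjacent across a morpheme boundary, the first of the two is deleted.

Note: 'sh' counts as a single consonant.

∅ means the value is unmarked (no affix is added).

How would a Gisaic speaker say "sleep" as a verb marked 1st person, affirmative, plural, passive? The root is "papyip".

papyipruprishmi

Attach person 1st person -ro → papyipro.
Attach number plural -up → papyiproup.
Attach polarity affirmative -rish → papyiprouprish.
Attach voice passive -mi → papyiprouprishmi.
Apply vowel deletion: papyiprouprishmi → papyipruprishmi.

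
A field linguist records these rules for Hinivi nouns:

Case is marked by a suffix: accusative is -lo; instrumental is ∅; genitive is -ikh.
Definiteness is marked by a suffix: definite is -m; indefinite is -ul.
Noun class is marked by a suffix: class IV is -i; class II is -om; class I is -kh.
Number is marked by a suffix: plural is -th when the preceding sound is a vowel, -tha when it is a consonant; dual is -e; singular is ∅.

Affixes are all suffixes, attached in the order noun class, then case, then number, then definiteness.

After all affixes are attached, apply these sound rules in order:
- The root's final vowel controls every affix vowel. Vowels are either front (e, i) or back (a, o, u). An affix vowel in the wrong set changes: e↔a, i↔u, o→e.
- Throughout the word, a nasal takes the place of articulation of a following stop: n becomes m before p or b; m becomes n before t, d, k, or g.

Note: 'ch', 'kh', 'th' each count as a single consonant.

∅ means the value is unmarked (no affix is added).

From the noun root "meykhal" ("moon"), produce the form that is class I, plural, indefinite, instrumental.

Attach noun class class I -kh → meykhalkh.
case = instrumental: zero marking, form stays meykhalkh.
Attach number plural -tha (after consonant 'kh') → meykhalkhtha.
Attach definiteness indefinite -ul → meykhalkhthaul.
Vowel harmony: no change.
Nasal assimilation: no change.

meykhalkhthaul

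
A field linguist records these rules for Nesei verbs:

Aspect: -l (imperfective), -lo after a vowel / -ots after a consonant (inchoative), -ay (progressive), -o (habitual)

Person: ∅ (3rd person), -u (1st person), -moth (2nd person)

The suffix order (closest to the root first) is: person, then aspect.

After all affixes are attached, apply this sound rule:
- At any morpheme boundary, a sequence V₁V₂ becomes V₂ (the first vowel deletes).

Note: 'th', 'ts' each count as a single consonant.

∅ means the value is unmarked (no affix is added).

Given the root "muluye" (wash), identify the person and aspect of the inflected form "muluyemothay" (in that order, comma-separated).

Segment: muluye-moth-ay.
person: -moth → 2nd person.
aspect: -ay → progressive.

2nd person, progressive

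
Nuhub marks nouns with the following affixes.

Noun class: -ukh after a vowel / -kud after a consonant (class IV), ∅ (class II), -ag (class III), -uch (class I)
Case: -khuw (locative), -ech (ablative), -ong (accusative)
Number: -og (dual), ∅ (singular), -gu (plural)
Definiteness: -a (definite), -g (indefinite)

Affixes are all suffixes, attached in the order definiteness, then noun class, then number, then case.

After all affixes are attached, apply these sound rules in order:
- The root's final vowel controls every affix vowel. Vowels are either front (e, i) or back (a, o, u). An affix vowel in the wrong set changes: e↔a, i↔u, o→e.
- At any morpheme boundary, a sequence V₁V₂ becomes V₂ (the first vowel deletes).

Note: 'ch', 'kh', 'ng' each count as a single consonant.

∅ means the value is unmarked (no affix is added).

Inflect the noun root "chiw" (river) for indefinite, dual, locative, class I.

chiwgichegkhiw

Attach definiteness indefinite -g → chiwg.
Attach noun class class I -uch → chiwguch.
Attach number dual -og → chiwguchog.
Attach case locative -khuw → chiwguchogkhuw.
Apply vowel harmony: chiwguchogkhuw → chiwgichegkhiw.
Vowel deletion: no change.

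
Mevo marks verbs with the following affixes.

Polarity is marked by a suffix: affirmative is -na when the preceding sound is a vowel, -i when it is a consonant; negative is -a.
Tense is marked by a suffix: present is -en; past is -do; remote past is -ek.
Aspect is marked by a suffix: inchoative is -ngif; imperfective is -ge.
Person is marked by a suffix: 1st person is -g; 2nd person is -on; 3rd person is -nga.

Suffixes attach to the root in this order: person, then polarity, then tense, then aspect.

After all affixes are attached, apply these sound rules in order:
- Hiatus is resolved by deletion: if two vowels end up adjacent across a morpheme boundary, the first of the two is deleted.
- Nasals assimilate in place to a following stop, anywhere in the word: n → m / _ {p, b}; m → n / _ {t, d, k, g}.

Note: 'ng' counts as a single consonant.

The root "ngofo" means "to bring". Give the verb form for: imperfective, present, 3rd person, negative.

Attach person 3rd person -nga → ngofonga.
Attach polarity negative -a → ngofongaa.
Attach tense present -en → ngofongaaen.
Attach aspect imperfective -ge → ngofongaaenge.
Apply vowel deletion: ngofongaaenge → ngofongenge.
Nasal assimilation: no change.

ngofongenge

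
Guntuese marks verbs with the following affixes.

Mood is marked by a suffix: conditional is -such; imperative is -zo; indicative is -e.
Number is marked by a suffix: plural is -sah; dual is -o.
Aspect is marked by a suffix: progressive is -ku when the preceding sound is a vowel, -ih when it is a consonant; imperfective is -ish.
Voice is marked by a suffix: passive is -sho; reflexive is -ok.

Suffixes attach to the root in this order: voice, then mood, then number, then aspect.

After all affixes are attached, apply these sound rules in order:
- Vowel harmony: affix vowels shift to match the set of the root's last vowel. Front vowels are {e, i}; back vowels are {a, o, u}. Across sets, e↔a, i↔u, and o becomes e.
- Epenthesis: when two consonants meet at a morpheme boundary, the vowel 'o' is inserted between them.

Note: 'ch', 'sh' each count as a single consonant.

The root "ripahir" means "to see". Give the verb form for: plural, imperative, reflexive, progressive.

Attach voice reflexive -ok → ripahirok.
Attach mood imperative -zo → ripahirokzo.
Attach number plural -sah → ripahirokzosah.
Attach aspect progressive -ih (after consonant 'h') → ripahirokzosahih.
Apply vowel harmony: ripahirokzosahih → ripahirekzesehih.
Apply epenthesis: ripahirekzesehih → ripahirekozesehih.

ripahirekozesehih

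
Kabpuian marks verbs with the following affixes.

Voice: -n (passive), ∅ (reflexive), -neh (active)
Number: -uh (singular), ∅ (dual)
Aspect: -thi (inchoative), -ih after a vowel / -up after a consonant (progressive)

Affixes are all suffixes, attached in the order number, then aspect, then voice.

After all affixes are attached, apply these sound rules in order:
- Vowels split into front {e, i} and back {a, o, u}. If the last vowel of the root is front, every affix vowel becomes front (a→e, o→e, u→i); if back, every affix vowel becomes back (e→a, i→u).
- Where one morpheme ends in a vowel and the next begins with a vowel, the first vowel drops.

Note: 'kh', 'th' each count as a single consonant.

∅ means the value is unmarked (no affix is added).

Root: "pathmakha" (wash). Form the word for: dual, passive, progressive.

number = dual: zero marking, form stays pathmakha.
Attach aspect progressive -ih (after vowel 'a') → pathmakhaih.
Attach voice passive -n → pathmakhaihn.
Apply vowel harmony: pathmakhaihn → pathmakhauhn.
Apply vowel deletion: pathmakhauhn → pathmakhuhn.

pathmakhuhn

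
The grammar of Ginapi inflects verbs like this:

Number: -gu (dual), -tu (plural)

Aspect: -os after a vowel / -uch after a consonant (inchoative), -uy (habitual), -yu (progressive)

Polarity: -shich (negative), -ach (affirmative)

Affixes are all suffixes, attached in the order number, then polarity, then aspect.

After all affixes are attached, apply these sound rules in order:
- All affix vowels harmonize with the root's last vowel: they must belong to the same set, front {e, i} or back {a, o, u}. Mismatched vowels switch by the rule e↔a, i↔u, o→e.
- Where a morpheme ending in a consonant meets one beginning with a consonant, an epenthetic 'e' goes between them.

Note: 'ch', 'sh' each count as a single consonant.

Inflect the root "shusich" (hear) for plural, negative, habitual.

Attach number plural -tu → shusichtu.
Attach polarity negative -shich → shusichtushich.
Attach aspect habitual -uy → shusichtushichuy.
Apply vowel harmony: shusichtushichuy → shusichtishichiy.
Apply epenthesis: shusichtishichiy → shusichetishichiy.

shusichetishichiy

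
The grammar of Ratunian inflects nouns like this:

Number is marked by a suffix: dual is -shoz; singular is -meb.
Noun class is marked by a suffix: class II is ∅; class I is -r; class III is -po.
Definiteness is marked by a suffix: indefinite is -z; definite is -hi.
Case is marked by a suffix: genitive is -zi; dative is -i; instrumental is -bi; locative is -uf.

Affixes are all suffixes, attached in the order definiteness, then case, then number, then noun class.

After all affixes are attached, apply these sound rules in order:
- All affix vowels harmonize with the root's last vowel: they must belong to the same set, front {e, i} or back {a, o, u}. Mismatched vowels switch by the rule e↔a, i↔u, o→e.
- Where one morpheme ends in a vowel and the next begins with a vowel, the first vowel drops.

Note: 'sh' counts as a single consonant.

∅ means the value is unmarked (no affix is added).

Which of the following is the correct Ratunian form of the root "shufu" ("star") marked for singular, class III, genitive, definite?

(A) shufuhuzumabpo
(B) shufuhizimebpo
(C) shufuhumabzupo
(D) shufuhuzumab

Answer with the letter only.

A

Attach definiteness definite -hi → shufuhi.
Attach case genitive -zi → shufuhizi.
Attach number singular -meb → shufuhizimeb.
Attach noun class class III -po → shufuhizimebpo.
Apply vowel harmony: shufuhizimebpo → shufuhuzumabpo.
Vowel deletion: no change.
So the correct form is shufuhuzumabpo, option (A).
(C) shufuhumabzupo is wrong: it has the affixes in the wrong order.
(D) shufuhuzumab is wrong: it uses class II instead of class III for noun class.
(B) shufuhizimebpo is wrong: it fails to apply the sound rule(s).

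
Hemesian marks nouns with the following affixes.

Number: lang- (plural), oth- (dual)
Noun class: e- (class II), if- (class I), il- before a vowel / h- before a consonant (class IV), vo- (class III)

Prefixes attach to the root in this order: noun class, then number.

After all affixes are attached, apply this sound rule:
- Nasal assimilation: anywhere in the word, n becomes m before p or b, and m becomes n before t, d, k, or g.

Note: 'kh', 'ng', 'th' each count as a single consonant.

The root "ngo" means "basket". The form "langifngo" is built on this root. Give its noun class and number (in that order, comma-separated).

class I, plural

Segment: lang-if-ngo.
noun class: if- → class I.
number: lang- → plural.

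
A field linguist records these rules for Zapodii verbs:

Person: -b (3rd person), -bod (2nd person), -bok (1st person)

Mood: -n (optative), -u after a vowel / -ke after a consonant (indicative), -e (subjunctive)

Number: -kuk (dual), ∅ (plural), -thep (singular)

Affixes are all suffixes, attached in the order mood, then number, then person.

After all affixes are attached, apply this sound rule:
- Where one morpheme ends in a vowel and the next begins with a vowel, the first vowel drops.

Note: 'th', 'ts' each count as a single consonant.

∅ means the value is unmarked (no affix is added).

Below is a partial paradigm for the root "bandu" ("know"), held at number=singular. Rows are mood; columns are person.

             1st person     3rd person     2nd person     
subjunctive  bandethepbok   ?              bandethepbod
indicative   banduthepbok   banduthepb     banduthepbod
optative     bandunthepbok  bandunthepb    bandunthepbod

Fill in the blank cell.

Attach mood subjunctive -e → bandue.
Attach number singular -thep → banduethep.
Attach person 3rd person -b → banduethepb.
Apply vowel deletion: banduethepb → bandethepb.

bandethepb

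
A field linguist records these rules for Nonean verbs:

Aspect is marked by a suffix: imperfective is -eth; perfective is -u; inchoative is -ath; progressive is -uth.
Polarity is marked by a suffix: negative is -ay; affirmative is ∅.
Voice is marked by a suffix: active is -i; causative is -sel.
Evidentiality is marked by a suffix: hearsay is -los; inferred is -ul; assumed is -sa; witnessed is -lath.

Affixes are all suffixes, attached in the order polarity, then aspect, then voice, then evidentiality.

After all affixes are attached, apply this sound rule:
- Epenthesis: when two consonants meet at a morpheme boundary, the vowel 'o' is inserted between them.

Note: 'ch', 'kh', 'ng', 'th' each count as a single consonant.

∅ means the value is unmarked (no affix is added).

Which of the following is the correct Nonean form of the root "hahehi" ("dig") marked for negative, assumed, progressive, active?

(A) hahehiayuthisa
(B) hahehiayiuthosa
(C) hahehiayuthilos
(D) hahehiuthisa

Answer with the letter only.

A

Attach polarity negative -ay → hahehiay.
Attach aspect progressive -uth → hahehiayuth.
Attach voice active -i → hahehiayuthi.
Attach evidentiality assumed -sa → hahehiayuthisa.
Epenthesis: no change.
So the correct form is hahehiayuthisa, option (A).
(C) hahehiayuthilos is wrong: it uses hearsay instead of assumed for evidentiality.
(B) hahehiayiuthosa is wrong: it has the affixes in the wrong order.
(D) hahehiuthisa is wrong: it uses affirmative instead of negative for polarity.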